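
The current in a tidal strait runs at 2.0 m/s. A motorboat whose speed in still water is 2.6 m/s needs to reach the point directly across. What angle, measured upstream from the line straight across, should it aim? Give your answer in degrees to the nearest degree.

50°

To cancel the current, the upstream component of the motorboat's velocity must equal the flow: 2.6 sin θ = 2.0.
sin θ = 2.0 / 2.6 = 0.7692.
θ = arcsin(0.7692) = 50.285°.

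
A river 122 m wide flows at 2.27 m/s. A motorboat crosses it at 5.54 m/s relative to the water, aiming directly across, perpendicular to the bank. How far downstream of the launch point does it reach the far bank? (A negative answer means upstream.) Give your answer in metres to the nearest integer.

Perpendicular speed = 5.540 m/s; crossing time = 122 / 5.540 = 22.022 s.
Net downstream speed = 2.270 m/s.
Drift = 2.270 × 22.022 = 49.989 m (downstream).

50 m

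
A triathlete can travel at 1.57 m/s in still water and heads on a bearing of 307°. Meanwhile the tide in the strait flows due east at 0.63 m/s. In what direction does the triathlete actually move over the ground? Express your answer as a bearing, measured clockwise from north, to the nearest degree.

327°

Taking east as x and north as y: velocity relative to the water = (-1.254, 0.945) m/s; the water relative to ground = (0.630, 0.000) m/s.
Velocity relative to ground = (-1.254, 0.945) + (0.630, 0.000) = (-0.624, 0.945) m/s.
Bearing = atan2(-0.62, 0.94) = 326.56° clockwise from north.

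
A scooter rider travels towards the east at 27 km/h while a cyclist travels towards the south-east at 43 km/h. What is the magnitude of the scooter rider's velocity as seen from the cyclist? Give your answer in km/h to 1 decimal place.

30.6 km/h

Taking east as x and north as y: scooter rider velocity = (27.000, 0.000) km/h; cyclist velocity = (30.406, -30.406) km/h.
Velocity of scooter rider relative to cyclist = (27.000, 0.000) − (30.406, -30.406) = (-3.406, 30.406) km/h.
Magnitude = |(-3.406, 30.406)| = 30.596 km/h.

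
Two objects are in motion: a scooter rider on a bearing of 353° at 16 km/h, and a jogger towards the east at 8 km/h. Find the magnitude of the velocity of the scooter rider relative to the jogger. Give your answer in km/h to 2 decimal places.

Taking east as x and north as y: scooter rider velocity = (-1.950, 15.881) km/h; jogger velocity = (8.000, 0.000) km/h.
Velocity of scooter rider relative to jogger = (-1.950, 15.881) − (8.000, 0.000) = (-9.950, 15.881) km/h.
Magnitude = |(-9.950, 15.881)| = 18.740 km/h.

18.74 km/h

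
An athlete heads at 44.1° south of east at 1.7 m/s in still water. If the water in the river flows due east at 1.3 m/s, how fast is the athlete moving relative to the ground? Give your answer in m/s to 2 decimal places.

2.78 m/s

Taking east as x and north as y: velocity relative to the water = (1.221, -1.183) m/s; the water relative to ground = (1.300, 0.000) m/s.
Velocity relative to ground = (1.221, -1.183) + (1.300, 0.000) = (2.521, -1.183) m/s.
Speed = |(2.521, -1.183)| = 2.785 m/s.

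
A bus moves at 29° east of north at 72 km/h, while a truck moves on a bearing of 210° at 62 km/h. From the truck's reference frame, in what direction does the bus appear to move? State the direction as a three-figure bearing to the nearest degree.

Taking east as x and north as y: bus velocity = (34.906, 62.973) km/h; truck velocity = (-31.000, -53.694) km/h.
Velocity of bus relative to truck = (34.906, 62.973) − (-31.000, -53.694) = (65.906, 116.666) km/h.
Bearing = atan2(65.91, 116.67) = 29.46° clockwise from north.

029°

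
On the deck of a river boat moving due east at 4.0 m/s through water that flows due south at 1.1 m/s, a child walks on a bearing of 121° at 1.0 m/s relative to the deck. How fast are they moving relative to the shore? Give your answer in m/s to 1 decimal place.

In east/north components (m/s): child relative to river boat = (0.857, -0.515); river boat relative to water = (4.000, 0.000); water relative to ground = (0.000, -1.100).
Sum = (4.857, -1.615) m/s.
Speed = |(4.857, -1.615)| = 5.119 m/s.

5.1 m/s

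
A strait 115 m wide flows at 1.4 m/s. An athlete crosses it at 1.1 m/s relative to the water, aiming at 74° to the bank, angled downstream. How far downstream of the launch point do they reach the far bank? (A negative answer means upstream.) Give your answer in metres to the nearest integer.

185 m

Perpendicular speed = 1.057 m/s; crossing time = 115 / 1.057 = 108.759 s.
Net downstream speed = 1.703 m/s.
Drift = 1.703 × 108.759 = 185.238 m (downstream).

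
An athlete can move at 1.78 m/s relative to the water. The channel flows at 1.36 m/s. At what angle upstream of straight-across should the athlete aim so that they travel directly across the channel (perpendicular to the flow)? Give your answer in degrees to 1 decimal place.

To cancel the current, the upstream component of the athlete's velocity must equal the flow: 1.78 sin θ = 1.36.
sin θ = 1.36 / 1.78 = 0.7640.
θ = arcsin(0.7640) = 49.822°.

49.8°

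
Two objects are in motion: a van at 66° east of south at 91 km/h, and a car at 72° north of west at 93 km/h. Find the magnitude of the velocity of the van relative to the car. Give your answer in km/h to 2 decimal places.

168.09 km/h

Taking east as x and north as y: van velocity = (83.133, -37.013) km/h; car velocity = (-28.739, 88.448) km/h.
Velocity of van relative to car = (83.133, -37.013) − (-28.739, 88.448) = (111.871, -125.461) km/h.
Magnitude = |(111.871, -125.461)| = 168.094 km/h.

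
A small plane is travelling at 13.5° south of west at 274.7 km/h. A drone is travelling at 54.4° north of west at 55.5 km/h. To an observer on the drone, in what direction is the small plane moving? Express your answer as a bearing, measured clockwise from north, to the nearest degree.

Taking east as x and north as y: small plane velocity = (-267.110, -64.127) km/h; drone velocity = (-32.308, 45.127) km/h.
Velocity of small plane relative to drone = (-267.110, -64.127) − (-32.308, 45.127) = (-234.802, -109.255) km/h.
Bearing = atan2(-234.80, -109.25) = 245.05° clockwise from north.

245°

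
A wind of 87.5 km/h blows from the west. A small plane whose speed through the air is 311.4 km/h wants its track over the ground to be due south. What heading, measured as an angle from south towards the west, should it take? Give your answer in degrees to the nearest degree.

16°

The wind pushes perpendicular to the desired track; the heading must have a component into the wind equal to 87.5 km/h: 311.4 sin θ = 87.5.
sin θ = 0.2810, so θ = 16.319°.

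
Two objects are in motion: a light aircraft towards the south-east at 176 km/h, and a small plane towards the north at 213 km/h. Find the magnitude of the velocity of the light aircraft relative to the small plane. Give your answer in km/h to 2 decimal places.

359.67 km/h

Taking east as x and north as y: light aircraft velocity = (124.451, -124.451) km/h; small plane velocity = (0.000, 213.000) km/h.
Velocity of light aircraft relative to small plane = (124.451, -124.451) − (0.000, 213.000) = (124.451, -337.451) km/h.
Magnitude = |(124.451, -337.451)| = 359.668 km/h.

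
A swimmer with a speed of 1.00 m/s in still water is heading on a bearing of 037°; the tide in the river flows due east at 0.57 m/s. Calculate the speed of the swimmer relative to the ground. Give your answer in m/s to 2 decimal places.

Taking east as x and north as y: velocity relative to the water = (0.602, 0.799) m/s; the water relative to ground = (0.570, 0.000) m/s.
Velocity relative to ground = (0.602, 0.799) + (0.570, 0.000) = (1.172, 0.799) m/s.
Speed = |(1.172, 0.799)| = 1.418 m/s.

1.42 m/s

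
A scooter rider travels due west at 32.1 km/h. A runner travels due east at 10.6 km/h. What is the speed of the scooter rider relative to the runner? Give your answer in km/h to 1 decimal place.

Taking east as x and north as y: scooter rider velocity = (-32.100, 0.000) km/h; runner velocity = (10.600, 0.000) km/h.
Velocity of scooter rider relative to runner = (-32.100, 0.000) − (10.600, 0.000) = (-42.700, 0.000) km/h.
Magnitude = |(-42.700, 0.000)| = 42.700 km/h.

42.7 km/h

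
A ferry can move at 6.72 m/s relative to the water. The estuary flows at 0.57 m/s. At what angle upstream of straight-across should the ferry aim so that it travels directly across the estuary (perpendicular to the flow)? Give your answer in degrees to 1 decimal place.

To cancel the current, the upstream component of the ferry's velocity must equal the flow: 6.72 sin θ = 0.57.
sin θ = 0.57 / 6.72 = 0.0848.
θ = arcsin(0.0848) = 4.866°.

4.9°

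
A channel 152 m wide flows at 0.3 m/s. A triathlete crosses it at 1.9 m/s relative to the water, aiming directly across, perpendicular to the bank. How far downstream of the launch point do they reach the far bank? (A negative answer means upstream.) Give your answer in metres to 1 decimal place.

24.0 m

Perpendicular speed = 1.900 m/s; crossing time = 152 / 1.900 = 80.000 s.
Net downstream speed = 0.300 m/s.
Drift = 0.300 × 80.000 = 24.000 m (downstream).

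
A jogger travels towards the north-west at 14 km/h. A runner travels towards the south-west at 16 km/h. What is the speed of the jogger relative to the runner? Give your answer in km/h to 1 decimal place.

Taking east as x and north as y: jogger velocity = (-9.899, 9.899) km/h; runner velocity = (-11.314, -11.314) km/h.
Velocity of jogger relative to runner = (-9.899, 9.899) − (-11.314, -11.314) = (1.414, 21.213) km/h.
Magnitude = |(1.414, 21.213)| = 21.260 km/h.

21.3 km/h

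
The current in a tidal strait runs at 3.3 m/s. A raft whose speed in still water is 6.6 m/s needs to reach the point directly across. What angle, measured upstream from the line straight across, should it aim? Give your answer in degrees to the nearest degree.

To cancel the current, the upstream component of the raft's velocity must equal the flow: 6.6 sin θ = 3.3.
sin θ = 3.3 / 6.6 = 0.5000.
θ = arcsin(0.5000) = 30.000°.

30°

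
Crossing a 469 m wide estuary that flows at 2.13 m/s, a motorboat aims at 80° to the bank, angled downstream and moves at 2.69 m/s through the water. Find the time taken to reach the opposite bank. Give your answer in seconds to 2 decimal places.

The component of the motorboat's velocity perpendicular to the bank is 2.69 × sin 80° = 2.649 m/s.
The current is parallel to the bank, so it does not affect the crossing time.
Time = 469 / 2.649 = 177.039 s.

177.04 s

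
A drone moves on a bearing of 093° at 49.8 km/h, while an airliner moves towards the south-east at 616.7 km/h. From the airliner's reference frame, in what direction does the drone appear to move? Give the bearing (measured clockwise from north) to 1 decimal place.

Taking east as x and north as y: drone velocity = (49.732, -2.606) km/h; airliner velocity = (436.073, -436.073) km/h.
Velocity of drone relative to airliner = (49.732, -2.606) − (436.073, -436.073) = (-386.341, 433.466) km/h.
Bearing = atan2(-386.34, 433.47) = 318.29° clockwise from north.

318.3°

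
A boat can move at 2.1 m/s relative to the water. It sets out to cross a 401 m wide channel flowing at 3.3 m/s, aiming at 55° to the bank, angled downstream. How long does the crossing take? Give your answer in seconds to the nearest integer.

The component of the boat's velocity perpendicular to the bank is 2.1 × sin 55° = 1.720 m/s.
The flow acts along the bank and has no component across it.
Time = 401 / 1.720 = 233.110 s.

233 s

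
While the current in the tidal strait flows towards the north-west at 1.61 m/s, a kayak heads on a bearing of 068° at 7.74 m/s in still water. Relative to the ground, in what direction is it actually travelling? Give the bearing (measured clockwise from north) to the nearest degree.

056°

Taking east as x and north as y: velocity relative to the water = (7.176, 2.899) m/s; the water relative to ground = (-1.138, 1.138) m/s.
Velocity relative to ground = (7.176, 2.899) + (-1.138, 1.138) = (6.038, 4.038) m/s.
Bearing = atan2(6.04, 4.04) = 56.23° clockwise from north.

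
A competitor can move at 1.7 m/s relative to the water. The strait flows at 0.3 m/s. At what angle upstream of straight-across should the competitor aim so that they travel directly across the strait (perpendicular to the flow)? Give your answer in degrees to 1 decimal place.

10.2°

To cancel the current, the upstream component of the competitor's velocity must equal the flow: 1.7 sin θ = 0.3.
sin θ = 0.3 / 1.7 = 0.1765.
θ = arcsin(0.1765) = 10.164°.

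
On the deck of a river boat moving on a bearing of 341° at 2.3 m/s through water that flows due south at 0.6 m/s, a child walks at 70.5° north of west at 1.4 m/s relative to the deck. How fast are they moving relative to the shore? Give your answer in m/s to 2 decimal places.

In east/north components (m/s): child relative to river boat = (-0.467, 1.320); river boat relative to water = (-0.749, 2.175); water relative to ground = (0.000, -0.600).
Sum = (-1.216, 2.894) m/s.
Speed = |(-1.216, 2.894)| = 3.140 m/s.

3.14 m/s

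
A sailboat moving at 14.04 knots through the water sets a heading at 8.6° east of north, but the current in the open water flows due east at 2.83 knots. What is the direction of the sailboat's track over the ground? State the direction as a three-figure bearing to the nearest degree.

Taking east as x and north as y: velocity relative to the water = (2.099, 13.882) knots; the water relative to ground = (2.830, 0.000) knots.
Velocity relative to ground = (2.099, 13.882) + (2.830, 0.000) = (4.929, 13.882) knots.
Bearing = atan2(4.93, 13.88) = 19.55° clockwise from north.

020°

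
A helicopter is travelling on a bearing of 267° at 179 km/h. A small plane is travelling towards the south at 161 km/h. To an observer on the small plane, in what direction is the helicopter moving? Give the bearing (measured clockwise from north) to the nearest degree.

310°

Taking east as x and north as y: helicopter velocity = (-178.755, -9.368) km/h; small plane velocity = (0.000, -161.000) km/h.
Velocity of helicopter relative to small plane = (-178.755, -9.368) − (0.000, -161.000) = (-178.755, 151.632) km/h.
Bearing = atan2(-178.75, 151.63) = 310.31° clockwise from north.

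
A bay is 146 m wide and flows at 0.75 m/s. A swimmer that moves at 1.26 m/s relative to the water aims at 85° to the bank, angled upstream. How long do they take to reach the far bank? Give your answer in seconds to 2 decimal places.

The component of the swimmer's velocity perpendicular to the bank is 1.26 × sin 85° = 1.255 m/s.
The current is parallel to the bank, so it does not affect the crossing time.
Time = 146 / 1.255 = 116.316 s.

116.32 s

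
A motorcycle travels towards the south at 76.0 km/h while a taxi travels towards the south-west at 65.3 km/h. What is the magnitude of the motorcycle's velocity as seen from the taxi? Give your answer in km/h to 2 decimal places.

Taking east as x and north as y: motorcycle velocity = (0.000, -76.000) km/h; taxi velocity = (-46.174, -46.174) km/h.
Velocity of motorcycle relative to taxi = (0.000, -76.000) − (-46.174, -46.174) = (46.174, -29.826) km/h.
Magnitude = |(46.174, -29.826)| = 54.969 km/h.

54.97 km/h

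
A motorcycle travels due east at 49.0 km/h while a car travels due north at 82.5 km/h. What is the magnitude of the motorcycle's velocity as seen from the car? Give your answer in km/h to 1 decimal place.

Taking east as x and north as y: motorcycle velocity = (49.000, 0.000) km/h; car velocity = (0.000, 82.500) km/h.
Velocity of motorcycle relative to car = (49.000, 0.000) − (0.000, 82.500) = (49.000, -82.500) km/h.
Magnitude = |(49.000, -82.500)| = 95.954 km/h.

96.0 km/h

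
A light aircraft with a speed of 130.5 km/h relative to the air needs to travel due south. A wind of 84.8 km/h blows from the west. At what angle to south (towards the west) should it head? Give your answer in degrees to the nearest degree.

The wind pushes perpendicular to the desired track; the heading must have a component into the wind equal to 84.8 km/h: 130.5 sin θ = 84.8.
sin θ = 0.6498, so θ = 40.527°.

41°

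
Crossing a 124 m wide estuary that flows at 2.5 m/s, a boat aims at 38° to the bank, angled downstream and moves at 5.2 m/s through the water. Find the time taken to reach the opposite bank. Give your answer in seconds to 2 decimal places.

38.73 s

The component of the boat's velocity perpendicular to the bank is 5.2 × sin 38° = 3.201 m/s.
The flow acts along the bank and has no component across it.
Time = 124 / 3.201 = 38.733 s.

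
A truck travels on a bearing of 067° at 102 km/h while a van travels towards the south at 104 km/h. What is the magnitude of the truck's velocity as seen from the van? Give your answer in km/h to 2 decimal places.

171.78 km/h

Taking east as x and north as y: truck velocity = (93.891, 39.855) km/h; van velocity = (0.000, -104.000) km/h.
Velocity of truck relative to van = (93.891, 39.855) − (0.000, -104.000) = (93.891, 143.855) km/h.
Magnitude = |(93.891, 143.855)| = 171.784 km/h.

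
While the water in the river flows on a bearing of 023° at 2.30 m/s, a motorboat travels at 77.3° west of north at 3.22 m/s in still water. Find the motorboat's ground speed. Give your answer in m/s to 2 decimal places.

Taking east as x and north as y: velocity relative to the water = (-3.141, 0.708) m/s; the water relative to ground = (0.899, 2.117) m/s.
Velocity relative to ground = (-3.141, 0.708) + (0.899, 2.117) = (-2.243, 2.825) m/s.
Speed = |(-2.243, 2.825)| = 3.607 m/s.

3.61 m/s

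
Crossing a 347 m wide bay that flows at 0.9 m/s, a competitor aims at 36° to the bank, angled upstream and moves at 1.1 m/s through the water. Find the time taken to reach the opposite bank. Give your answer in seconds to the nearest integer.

The component of the competitor's velocity perpendicular to the bank is 1.1 × sin 36° = 0.647 m/s.
The current is parallel to the bank, so it does not affect the crossing time.
Time = 347 / 0.647 = 536.683 s.

537 s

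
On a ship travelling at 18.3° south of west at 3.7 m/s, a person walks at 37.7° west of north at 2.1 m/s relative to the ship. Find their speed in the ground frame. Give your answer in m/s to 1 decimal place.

Taking east as x and north as y: ship velocity = (-3.513, -1.162) m/s; person velocity relative to ship = (-1.284, 1.662) m/s.
Velocity relative to ground = (-3.513, -1.162) + (-1.284, 1.662) = (-4.797, 0.500) m/s.
Speed = |(-4.797, 0.500)| = 4.823 m/s.

4.8 m/s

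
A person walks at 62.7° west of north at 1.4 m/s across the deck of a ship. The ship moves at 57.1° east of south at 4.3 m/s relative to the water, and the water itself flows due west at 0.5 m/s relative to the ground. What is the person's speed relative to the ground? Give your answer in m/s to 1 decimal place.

In east/north components (m/s): person relative to ship = (-1.244, 0.642); ship relative to water = (3.610, -2.336); water relative to ground = (-0.500, 0.000).
Sum = (1.866, -1.694) m/s.
Speed = |(1.866, -1.694)| = 2.520 m/s.

2.5 m/s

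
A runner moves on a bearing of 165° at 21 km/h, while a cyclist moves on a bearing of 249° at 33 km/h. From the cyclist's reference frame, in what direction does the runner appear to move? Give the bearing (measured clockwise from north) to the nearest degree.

103°

Taking east as x and north as y: runner velocity = (5.435, -20.284) km/h; cyclist velocity = (-30.808, -11.826) km/h.
Velocity of runner relative to cyclist = (5.435, -20.284) − (-30.808, -11.826) = (36.243, -8.458) km/h.
Bearing = atan2(36.24, -8.46) = 103.14° clockwise from north.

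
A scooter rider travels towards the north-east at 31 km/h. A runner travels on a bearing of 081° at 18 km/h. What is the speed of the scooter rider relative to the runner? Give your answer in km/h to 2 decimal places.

19.55 km/h

Taking east as x and north as y: scooter rider velocity = (21.920, 21.920) km/h; runner velocity = (17.778, 2.816) km/h.
Velocity of scooter rider relative to runner = (21.920, 21.920) − (17.778, 2.816) = (4.142, 19.104) km/h.
Magnitude = |(4.142, 19.104)| = 19.548 km/h.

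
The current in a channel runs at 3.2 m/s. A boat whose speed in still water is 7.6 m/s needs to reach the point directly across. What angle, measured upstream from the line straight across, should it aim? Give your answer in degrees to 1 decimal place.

24.9°

To cancel the current, the upstream component of the boat's velocity must equal the flow: 7.6 sin θ = 3.2.
sin θ = 3.2 / 7.6 = 0.4211.
θ = arcsin(0.4211) = 24.901°.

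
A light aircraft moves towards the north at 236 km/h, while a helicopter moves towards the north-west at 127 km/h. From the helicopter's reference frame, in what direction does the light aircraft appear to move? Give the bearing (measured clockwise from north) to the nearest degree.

Taking east as x and north as y: light aircraft velocity = (0.000, 236.000) km/h; helicopter velocity = (-89.803, 89.803) km/h.
Velocity of light aircraft relative to helicopter = (0.000, 236.000) − (-89.803, 89.803) = (89.803, 146.197) km/h.
Bearing = atan2(89.80, 146.20) = 31.56° clockwise from north.

032°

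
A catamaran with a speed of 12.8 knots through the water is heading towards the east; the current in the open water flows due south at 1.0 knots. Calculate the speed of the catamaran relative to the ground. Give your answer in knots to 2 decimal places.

12.84 knots

Taking east as x and north as y: velocity relative to the water = (12.800, 0.000) knots; the water relative to ground = (0.000, -1.000) knots.
Velocity relative to ground = (12.800, 0.000) + (0.000, -1.000) = (12.800, -1.000) knots.
Speed = |(12.800, -1.000)| = 12.839 knots.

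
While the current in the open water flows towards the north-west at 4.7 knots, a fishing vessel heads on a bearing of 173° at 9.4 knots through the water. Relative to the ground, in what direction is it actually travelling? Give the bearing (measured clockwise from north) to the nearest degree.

Taking east as x and north as y: velocity relative to the water = (1.146, -9.330) knots; the water relative to ground = (-3.323, 3.323) knots.
Velocity relative to ground = (1.146, -9.330) + (-3.323, 3.323) = (-2.178, -6.007) knots.
Bearing = atan2(-2.18, -6.01) = 199.93° clockwise from north.

200°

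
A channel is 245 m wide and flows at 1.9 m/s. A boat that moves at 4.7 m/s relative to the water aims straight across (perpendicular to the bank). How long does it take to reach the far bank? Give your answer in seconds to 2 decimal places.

The component of the boat's velocity perpendicular to the bank is 4.7 m/s.
Only the cross-stream component determines the crossing time; the current contributes nothing perpendicular to the bank.
Time = 245 / 4.700 = 52.128 s.

52.13 s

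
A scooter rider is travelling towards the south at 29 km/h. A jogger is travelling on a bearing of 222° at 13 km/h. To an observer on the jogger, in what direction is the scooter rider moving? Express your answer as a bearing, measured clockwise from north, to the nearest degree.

156°

Taking east as x and north as y: scooter rider velocity = (0.000, -29.000) km/h; jogger velocity = (-8.699, -9.661) km/h.
Velocity of scooter rider relative to jogger = (0.000, -29.000) − (-8.699, -9.661) = (8.699, -19.339) km/h.
Bearing = atan2(8.70, -19.34) = 155.78° clockwise from north.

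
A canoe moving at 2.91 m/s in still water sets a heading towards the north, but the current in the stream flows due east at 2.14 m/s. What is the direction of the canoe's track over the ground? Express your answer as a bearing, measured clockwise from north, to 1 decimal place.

036.3°

Taking east as x and north as y: velocity relative to the water = (0.000, 2.910) m/s; the water relative to ground = (2.140, 0.000) m/s.
Velocity relative to ground = (0.000, 2.910) + (2.140, 0.000) = (2.140, 2.910) m/s.
Bearing = atan2(2.14, 2.91) = 36.33° clockwise from north.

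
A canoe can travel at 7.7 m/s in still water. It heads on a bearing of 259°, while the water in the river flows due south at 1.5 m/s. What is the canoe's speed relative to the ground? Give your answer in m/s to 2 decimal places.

Taking east as x and north as y: velocity relative to the water = (-7.559, -1.469) m/s; the water relative to ground = (0.000, -1.500) m/s.
Velocity relative to ground = (-7.559, -1.469) + (0.000, -1.500) = (-7.559, -2.969) m/s.
Speed = |(-7.559, -2.969)| = 8.121 m/s.

8.12 m/s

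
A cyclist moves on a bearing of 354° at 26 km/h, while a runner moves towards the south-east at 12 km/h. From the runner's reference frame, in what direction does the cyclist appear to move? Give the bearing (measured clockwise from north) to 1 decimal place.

Taking east as x and north as y: cyclist velocity = (-2.718, 25.858) km/h; runner velocity = (8.485, -8.485) km/h.
Velocity of cyclist relative to runner = (-2.718, 25.858) − (8.485, -8.485) = (-11.203, 34.343) km/h.
Bearing = atan2(-11.20, 34.34) = 341.93° clockwise from north.

341.9°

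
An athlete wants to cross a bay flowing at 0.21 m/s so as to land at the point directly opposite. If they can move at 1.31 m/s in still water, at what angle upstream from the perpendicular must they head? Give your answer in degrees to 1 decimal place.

9.2°

To cancel the current, the upstream component of the athlete's velocity must equal the flow: 1.31 sin θ = 0.21.
sin θ = 0.21 / 1.31 = 0.1603.
θ = arcsin(0.1603) = 9.225°.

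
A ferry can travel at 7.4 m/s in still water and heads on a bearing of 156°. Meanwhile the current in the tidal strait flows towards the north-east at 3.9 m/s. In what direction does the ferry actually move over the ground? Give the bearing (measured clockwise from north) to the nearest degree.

125°

Taking east as x and north as y: velocity relative to the water = (3.010, -6.760) m/s; the water relative to ground = (2.758, 2.758) m/s.
Velocity relative to ground = (3.010, -6.760) + (2.758, 2.758) = (5.768, -4.003) m/s.
Bearing = atan2(5.77, -4.00) = 124.76° clockwise from north.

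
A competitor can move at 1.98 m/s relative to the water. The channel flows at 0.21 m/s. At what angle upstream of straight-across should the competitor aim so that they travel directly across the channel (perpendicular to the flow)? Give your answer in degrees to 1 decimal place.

To cancel the current, the upstream component of the competitor's velocity must equal the flow: 1.98 sin θ = 0.21.
sin θ = 0.21 / 1.98 = 0.1061.
θ = arcsin(0.1061) = 6.088°.

6.1°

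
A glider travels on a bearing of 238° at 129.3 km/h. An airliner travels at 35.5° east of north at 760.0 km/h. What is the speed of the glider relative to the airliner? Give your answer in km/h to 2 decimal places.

Taking east as x and north as y: glider velocity = (-109.653, -68.519) km/h; airliner velocity = (441.334, 618.728) km/h.
Velocity of glider relative to airliner = (-109.653, -68.519) − (441.334, 618.728) = (-550.987, -687.246) km/h.
Magnitude = |(-550.987, -687.246)| = 880.848 km/h.

880.85 km/h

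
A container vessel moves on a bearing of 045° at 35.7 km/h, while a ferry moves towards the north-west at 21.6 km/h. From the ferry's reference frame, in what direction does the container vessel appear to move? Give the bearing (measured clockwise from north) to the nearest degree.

076°

Taking east as x and north as y: container vessel velocity = (25.244, 25.244) km/h; ferry velocity = (-15.274, 15.274) km/h.
Velocity of container vessel relative to ferry = (25.244, 25.244) − (-15.274, 15.274) = (40.517, 9.970) km/h.
Bearing = atan2(40.52, 9.97) = 76.18° clockwise from north.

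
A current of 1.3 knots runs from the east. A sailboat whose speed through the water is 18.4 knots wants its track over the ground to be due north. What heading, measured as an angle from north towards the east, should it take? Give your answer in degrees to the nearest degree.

4°

The current pushes perpendicular to the desired track; the heading must have a component into the current equal to 1.3 knots: 18.4 sin θ = 1.3.
sin θ = 0.0707, so θ = 4.051°.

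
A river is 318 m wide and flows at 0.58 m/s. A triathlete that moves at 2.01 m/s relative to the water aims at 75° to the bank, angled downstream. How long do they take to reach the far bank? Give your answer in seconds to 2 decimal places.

The component of the triathlete's velocity perpendicular to the bank is 2.01 × sin 75° = 1.942 m/s.
The flow acts along the bank and has no component across it.
Time = 318 / 1.942 = 163.790 s.

163.79 s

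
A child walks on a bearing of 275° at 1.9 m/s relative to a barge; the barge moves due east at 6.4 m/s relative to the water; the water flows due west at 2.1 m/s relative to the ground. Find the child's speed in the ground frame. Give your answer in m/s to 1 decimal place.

2.4 m/s

In east/north components (m/s): child relative to barge = (-1.893, 0.166); barge relative to water = (6.400, 0.000); water relative to ground = (-2.100, 0.000).
Sum = (2.407, 0.166) m/s.
Speed = |(2.407, 0.166)| = 2.413 m/s.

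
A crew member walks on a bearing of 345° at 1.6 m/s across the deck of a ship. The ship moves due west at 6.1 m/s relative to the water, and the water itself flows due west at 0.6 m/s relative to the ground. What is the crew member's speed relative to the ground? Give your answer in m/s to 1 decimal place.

7.3 m/s

In east/north components (m/s): crew member relative to ship = (-0.414, 1.545); ship relative to water = (-6.100, 0.000); water relative to ground = (-0.600, 0.000).
Sum = (-7.114, 1.545) m/s.
Speed = |(-7.114, 1.545)| = 7.280 m/s.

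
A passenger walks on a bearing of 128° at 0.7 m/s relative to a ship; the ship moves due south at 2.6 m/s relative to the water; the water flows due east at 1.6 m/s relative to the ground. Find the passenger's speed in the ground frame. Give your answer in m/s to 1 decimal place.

3.7 m/s

In east/north components (m/s): passenger relative to ship = (0.552, -0.431); ship relative to water = (0.000, -2.600); water relative to ground = (1.600, 0.000).
Sum = (2.152, -3.031) m/s.
Speed = |(2.152, -3.031)| = 3.717 m/s.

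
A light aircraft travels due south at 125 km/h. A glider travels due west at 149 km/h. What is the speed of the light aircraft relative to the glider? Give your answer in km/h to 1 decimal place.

194.5 km/h

Taking east as x and north as y: light aircraft velocity = (0.000, -125.000) km/h; glider velocity = (-149.000, 0.000) km/h.
Velocity of light aircraft relative to glider = (0.000, -125.000) − (-149.000, 0.000) = (149.000, -125.000) km/h.
Magnitude = |(149.000, -125.000)| = 194.489 km/h.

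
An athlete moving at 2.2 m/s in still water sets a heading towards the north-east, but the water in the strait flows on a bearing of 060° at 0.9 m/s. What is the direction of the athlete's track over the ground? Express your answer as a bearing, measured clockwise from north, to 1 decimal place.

Taking east as x and north as y: velocity relative to the water = (1.556, 1.556) m/s; the water relative to ground = (0.779, 0.450) m/s.
Velocity relative to ground = (1.556, 1.556) + (0.779, 0.450) = (2.335, 2.006) m/s.
Bearing = atan2(2.34, 2.01) = 49.34° clockwise from north.

049.3°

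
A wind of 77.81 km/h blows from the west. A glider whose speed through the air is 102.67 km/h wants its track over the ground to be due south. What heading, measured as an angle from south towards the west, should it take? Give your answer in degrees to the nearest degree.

49°

The wind pushes perpendicular to the desired track; the heading must have a component into the wind equal to 77.81 km/h: 102.67 sin θ = 77.81.
sin θ = 0.7579, so θ = 49.276°.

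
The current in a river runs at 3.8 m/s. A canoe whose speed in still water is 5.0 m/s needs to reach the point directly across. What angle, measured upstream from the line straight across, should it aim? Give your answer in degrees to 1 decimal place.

49.5°

To cancel the current, the upstream component of the canoe's velocity must equal the flow: 5.0 sin θ = 3.8.
sin θ = 3.8 / 5.0 = 0.7600.
θ = arcsin(0.7600) = 49.464°.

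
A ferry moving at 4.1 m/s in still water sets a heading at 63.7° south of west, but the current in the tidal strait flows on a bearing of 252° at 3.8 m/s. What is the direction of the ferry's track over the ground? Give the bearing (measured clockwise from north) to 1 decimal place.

228.2°

Taking east as x and north as y: velocity relative to the water = (-1.817, -3.676) m/s; the water relative to ground = (-3.614, -1.174) m/s.
Velocity relative to ground = (-1.817, -3.676) + (-3.614, -1.174) = (-5.431, -4.850) m/s.
Bearing = atan2(-5.43, -4.85) = 228.23° clockwise from north.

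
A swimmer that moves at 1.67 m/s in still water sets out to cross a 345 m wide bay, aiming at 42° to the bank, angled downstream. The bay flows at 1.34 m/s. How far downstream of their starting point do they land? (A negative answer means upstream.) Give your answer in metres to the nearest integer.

Perpendicular speed = 1.117 m/s; crossing time = 345 / 1.117 = 308.739 s.
Net downstream speed = 2.581 m/s.
Drift = 2.581 × 308.739 = 796.872 m (downstream).

797 m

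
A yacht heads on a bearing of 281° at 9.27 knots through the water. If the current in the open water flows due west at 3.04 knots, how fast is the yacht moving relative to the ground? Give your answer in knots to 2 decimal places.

12.27 knots

Taking east as x and north as y: velocity relative to the water = (-9.100, 1.769) knots; the water relative to ground = (-3.040, 0.000) knots.
Velocity relative to ground = (-9.100, 1.769) + (-3.040, 0.000) = (-12.140, 1.769) knots.
Speed = |(-12.140, 1.769)| = 12.268 knots.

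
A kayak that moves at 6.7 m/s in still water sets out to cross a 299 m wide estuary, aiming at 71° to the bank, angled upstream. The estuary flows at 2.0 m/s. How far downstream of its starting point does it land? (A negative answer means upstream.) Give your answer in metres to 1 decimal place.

Perpendicular speed = 6.335 m/s; crossing time = 299 / 6.335 = 47.198 s.
Net downstream speed = -0.181 m/s.
Drift = -0.181 × 47.198 = -8.557 m (upstream).

-8.6 m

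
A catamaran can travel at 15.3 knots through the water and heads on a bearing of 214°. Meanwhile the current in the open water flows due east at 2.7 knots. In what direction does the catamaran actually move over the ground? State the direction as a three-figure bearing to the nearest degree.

205°

Taking east as x and north as y: velocity relative to the water = (-8.556, -12.684) knots; the water relative to ground = (2.700, 0.000) knots.
Velocity relative to ground = (-8.556, -12.684) + (2.700, 0.000) = (-5.856, -12.684) knots.
Bearing = atan2(-5.86, -12.68) = 204.78° clockwise from north.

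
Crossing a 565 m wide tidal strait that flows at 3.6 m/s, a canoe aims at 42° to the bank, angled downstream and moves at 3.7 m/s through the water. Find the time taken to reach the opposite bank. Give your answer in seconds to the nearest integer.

228 s

The component of the canoe's velocity perpendicular to the bank is 3.7 × sin 42° = 2.476 m/s.
The current is parallel to the bank, so it does not affect the crossing time.
Time = 565 / 2.476 = 228.211 s.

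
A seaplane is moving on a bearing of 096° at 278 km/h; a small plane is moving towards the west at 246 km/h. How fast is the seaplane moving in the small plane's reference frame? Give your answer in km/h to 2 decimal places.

523.28 km/h

Taking east as x and north as y: seaplane velocity = (276.477, -29.059) km/h; small plane velocity = (-246.000, 0.000) km/h.
Velocity of seaplane relative to small plane = (276.477, -29.059) − (-246.000, 0.000) = (522.477, -29.059) km/h.
Magnitude = |(522.477, -29.059)| = 523.285 km/h.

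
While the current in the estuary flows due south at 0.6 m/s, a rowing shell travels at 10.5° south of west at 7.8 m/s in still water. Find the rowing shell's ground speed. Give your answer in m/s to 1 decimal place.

7.9 m/s

Taking east as x and north as y: velocity relative to the water = (-7.669, -1.421) m/s; the water relative to ground = (0.000, -0.600) m/s.
Velocity relative to ground = (-7.669, -1.421) + (0.000, -0.600) = (-7.669, -2.021) m/s.
Speed = |(-7.669, -2.021)| = 7.931 m/s.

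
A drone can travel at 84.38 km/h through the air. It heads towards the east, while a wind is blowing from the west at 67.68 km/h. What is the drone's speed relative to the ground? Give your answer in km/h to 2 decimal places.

152.06 km/h

Taking east as x and north as y: velocity relative to the air = (84.380, 0.000) km/h; the air relative to ground = (67.680, 0.000) km/h.
Velocity relative to ground = (84.380, 0.000) + (67.680, 0.000) = (152.060, 0.000) km/h.
Speed = |(152.060, 0.000)| = 152.060 km/h.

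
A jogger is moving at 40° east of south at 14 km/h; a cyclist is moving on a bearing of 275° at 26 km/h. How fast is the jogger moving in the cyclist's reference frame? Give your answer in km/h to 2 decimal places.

Taking east as x and north as y: jogger velocity = (8.999, -10.725) km/h; cyclist velocity = (-25.901, 2.266) km/h.
Velocity of jogger relative to cyclist = (8.999, -10.725) − (-25.901, 2.266) = (34.900, -12.991) km/h.
Magnitude = |(34.900, -12.991)| = 37.239 km/h.

37.24 km/h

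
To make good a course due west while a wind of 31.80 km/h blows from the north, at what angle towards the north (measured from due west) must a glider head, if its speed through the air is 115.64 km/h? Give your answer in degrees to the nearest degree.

16°

The wind pushes perpendicular to the desired track; the heading must have a component into the wind equal to 31.80 km/h: 115.64 sin θ = 31.80.
sin θ = 0.2750, so θ = 15.961°.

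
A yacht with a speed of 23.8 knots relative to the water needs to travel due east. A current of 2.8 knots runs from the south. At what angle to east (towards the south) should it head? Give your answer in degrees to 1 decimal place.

The current pushes perpendicular to the desired track; the heading must have a component into the current equal to 2.8 knots: 23.8 sin θ = 2.8.
sin θ = 0.1176, so θ = 6.756°.

6.8°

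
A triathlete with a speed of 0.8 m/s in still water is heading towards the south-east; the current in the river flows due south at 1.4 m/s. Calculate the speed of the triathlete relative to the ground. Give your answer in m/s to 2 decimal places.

Taking east as x and north as y: velocity relative to the water = (0.566, -0.566) m/s; the water relative to ground = (0.000, -1.400) m/s.
Velocity relative to ground = (0.566, -0.566) + (0.000, -1.400) = (0.566, -1.966) m/s.
Speed = |(0.566, -1.966)| = 2.045 m/s.

2.05 m/s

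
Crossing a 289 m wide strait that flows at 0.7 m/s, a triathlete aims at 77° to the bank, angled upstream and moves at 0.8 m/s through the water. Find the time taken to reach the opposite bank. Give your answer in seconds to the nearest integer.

The component of the triathlete's velocity perpendicular to the bank is 0.8 × sin 77° = 0.779 m/s.
The flow acts along the bank and has no component across it.
Time = 289 / 0.779 = 370.752 s.

371 s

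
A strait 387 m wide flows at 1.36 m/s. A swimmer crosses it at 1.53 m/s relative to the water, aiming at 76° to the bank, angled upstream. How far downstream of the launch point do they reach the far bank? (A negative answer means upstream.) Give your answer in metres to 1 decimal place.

Perpendicular speed = 1.485 m/s; crossing time = 387 / 1.485 = 260.685 s.
Net downstream speed = 0.990 m/s.
Drift = 0.990 × 260.685 = 258.041 m (downstream).

258.0 m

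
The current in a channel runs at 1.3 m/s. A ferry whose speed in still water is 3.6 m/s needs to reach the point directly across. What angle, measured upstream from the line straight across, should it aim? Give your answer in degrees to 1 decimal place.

21.2°

To cancel the current, the upstream component of the ferry's velocity must equal the flow: 3.6 sin θ = 1.3.
sin θ = 1.3 / 3.6 = 0.3611.
θ = arcsin(0.3611) = 21.168°.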